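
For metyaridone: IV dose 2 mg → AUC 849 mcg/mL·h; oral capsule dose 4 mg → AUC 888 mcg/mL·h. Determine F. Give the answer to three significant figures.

F = 0.523

F = (AUC_ev / D_ev) / (AUC_iv / D_iv)
  = (888/4) / (849/2)
  = 222 / 424.5 = 0.5230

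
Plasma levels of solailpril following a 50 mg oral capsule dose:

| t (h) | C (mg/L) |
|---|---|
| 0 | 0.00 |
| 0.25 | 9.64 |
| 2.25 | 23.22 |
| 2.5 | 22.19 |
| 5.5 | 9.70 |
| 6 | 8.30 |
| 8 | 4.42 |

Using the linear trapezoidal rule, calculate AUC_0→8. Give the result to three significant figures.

AUC = 105 mg/L·h

Trapezoidal AUC_0→8:
  [0→0.25]: (0.00+9.64)/2 × 0.25 = 1.205
  [0.25→2.25]: (9.64+23.22)/2 × 2 = 32.86
  [2.25→2.5]: (23.22+22.19)/2 × 0.25 = 5.67625
  [2.5→5.5]: (22.19+9.70)/2 × 3 = 47.835
  [5.5→6]: (9.70+8.30)/2 × 0.5 = 4.5
  [6→8]: (8.30+4.42)/2 × 2 = 12.72
  Sum = 104.79625 mg/L·h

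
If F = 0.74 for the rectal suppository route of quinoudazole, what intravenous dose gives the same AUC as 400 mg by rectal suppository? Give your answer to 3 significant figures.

D_iv = 296 mg

Systemic exposure from an extravascular dose = F × D_ev, so the equivalent IV dose is F × D_ev.
D_iv = F × D_ev = 0.74 × 400 = 296 mg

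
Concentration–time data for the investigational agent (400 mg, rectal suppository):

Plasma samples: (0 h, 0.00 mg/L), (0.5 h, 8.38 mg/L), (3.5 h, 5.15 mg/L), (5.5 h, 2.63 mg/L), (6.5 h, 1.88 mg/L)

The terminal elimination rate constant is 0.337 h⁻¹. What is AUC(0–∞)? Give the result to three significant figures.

Trapezoidal AUC_0→6.5:
  [0→0.5]: (0.00+8.38)/2 × 0.5 = 2.095
  [0.5→3.5]: (8.38+5.15)/2 × 3 = 20.295
  [3.5→5.5]: (5.15+2.63)/2 × 2 = 7.78
  [5.5→6.5]: (2.63+1.88)/2 × 1 = 2.255
  Sum = 32.425 mg/L·h
Extrapolated tail: C_last / k_e = 1.88 / 0.337 = 5.579
AUC_0→∞ = 32.425 + 5.579 = 38.004 mg/L·h

AUC = 38.0 mg/L·h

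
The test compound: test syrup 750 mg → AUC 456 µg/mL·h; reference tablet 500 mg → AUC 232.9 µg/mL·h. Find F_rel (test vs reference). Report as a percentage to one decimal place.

F_rel = 130.5%

F_rel = (AUC_test/D_test) / (AUC_ref/D_ref)
      = (456/750) / (232.9/500)
      = 0.608 / 0.4658 = 1.3053 = 130.53%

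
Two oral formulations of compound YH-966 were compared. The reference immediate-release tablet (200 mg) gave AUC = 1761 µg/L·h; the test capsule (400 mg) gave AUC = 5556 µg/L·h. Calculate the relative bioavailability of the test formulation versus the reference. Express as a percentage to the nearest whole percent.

F_rel = 158%

F_rel = (AUC_test/D_test) / (AUC_ref/D_ref)
      = (5556/400) / (1761/200)
      = 13.89 / 8.805 = 1.5775 = 157.75%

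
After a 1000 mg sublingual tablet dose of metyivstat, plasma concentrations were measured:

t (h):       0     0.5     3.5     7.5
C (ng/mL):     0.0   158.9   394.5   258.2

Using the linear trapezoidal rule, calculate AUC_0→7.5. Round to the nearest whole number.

AUC = 2175 ng/mL·h

Trapezoidal AUC_0→7.5:
  [0→0.5]: (0.0+158.9)/2 × 0.5 = 39.725
  [0.5→3.5]: (158.9+394.5)/2 × 3 = 830.1
  [3.5→7.5]: (394.5+258.2)/2 × 4 = 1305.4
  Sum = 2175.225 ng/mL·h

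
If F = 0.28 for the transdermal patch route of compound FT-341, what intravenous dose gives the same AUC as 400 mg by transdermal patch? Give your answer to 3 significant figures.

Systemic exposure from an extravascular dose = F × D_ev, so the equivalent IV dose is F × D_ev.
D_iv = F × D_ev = 0.28 × 400 = 112 mg

D_iv = 112 mg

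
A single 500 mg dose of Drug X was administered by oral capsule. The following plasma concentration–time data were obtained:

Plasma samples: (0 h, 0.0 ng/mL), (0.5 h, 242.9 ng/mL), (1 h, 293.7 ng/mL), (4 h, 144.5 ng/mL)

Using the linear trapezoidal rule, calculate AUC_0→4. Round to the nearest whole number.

AUC = 852 ng/mL·h

Trapezoidal AUC_0→4:
  [0→0.5]: (0.0+242.9)/2 × 0.5 = 60.725
  [0.5→1]: (242.9+293.7)/2 × 0.5 = 134.15
  [1→4]: (293.7+144.5)/2 × 3 = 657.3
  Sum = 852.175 ng/mL·h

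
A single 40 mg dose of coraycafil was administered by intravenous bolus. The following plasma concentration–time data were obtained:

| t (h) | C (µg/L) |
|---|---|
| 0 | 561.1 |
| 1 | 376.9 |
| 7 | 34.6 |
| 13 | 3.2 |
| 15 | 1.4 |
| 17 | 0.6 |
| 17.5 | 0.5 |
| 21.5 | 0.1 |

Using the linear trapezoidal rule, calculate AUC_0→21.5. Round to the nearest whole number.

Trapezoidal AUC_0→21.5:
  [0→1]: (561.1+376.9)/2 × 1 = 469.0
  [1→7]: (376.9+34.6)/2 × 6 = 1234.5
  [7→13]: (34.6+3.2)/2 × 6 = 113.4
  [13→15]: (3.2+1.4)/2 × 2 = 4.6
  [15→17]: (1.4+0.6)/2 × 2 = 2.0
  [17→17.5]: (0.6+0.5)/2 × 0.5 = 0.275
  [17.5→21.5]: (0.5+0.1)/2 × 4 = 1.2
  Sum = 1824.975 µg/L·h

AUC = 1825 µg/L·h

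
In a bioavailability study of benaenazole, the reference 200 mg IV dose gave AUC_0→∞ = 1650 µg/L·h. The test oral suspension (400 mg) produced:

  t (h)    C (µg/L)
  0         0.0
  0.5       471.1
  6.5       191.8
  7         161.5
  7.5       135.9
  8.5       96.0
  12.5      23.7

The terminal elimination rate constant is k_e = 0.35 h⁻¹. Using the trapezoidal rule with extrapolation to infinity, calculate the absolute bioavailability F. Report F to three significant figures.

F = 0.816

Trapezoidal AUC_0→12.5 (oral suspension):
  [0→0.5]: (0.0+471.1)/2 × 0.5 = 117.775
  [0.5→6.5]: (471.1+191.8)/2 × 6 = 1988.7
  [6.5→7]: (191.8+161.5)/2 × 0.5 = 88.325
  [7→7.5]: (161.5+135.9)/2 × 0.5 = 74.35
  [7.5→8.5]: (135.9+96.0)/2 × 1 = 115.95
  [8.5→12.5]: (96.0+23.7)/2 × 4 = 239.4
  Sum = 2624.5 µg/L·h
Tail: C_last/k_e = 23.7/0.35 = 67.714
AUC_0→∞ (oral suspension) = 2624.5 + 67.714 = 2692.214 µg/L·h
F = (AUC_ev/D_ev)/(AUC_iv/D_iv) = (2692.214/400)/(1650/200) = 6.730535/8.25 = 0.8158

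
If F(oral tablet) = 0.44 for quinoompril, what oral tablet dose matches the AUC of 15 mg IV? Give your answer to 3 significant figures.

For equal systemic exposure: F × D_ev = D_iv
D_ev = D_iv / F = 15 / 0.44 = 34.0909 mg

D_oral = 34.1 mg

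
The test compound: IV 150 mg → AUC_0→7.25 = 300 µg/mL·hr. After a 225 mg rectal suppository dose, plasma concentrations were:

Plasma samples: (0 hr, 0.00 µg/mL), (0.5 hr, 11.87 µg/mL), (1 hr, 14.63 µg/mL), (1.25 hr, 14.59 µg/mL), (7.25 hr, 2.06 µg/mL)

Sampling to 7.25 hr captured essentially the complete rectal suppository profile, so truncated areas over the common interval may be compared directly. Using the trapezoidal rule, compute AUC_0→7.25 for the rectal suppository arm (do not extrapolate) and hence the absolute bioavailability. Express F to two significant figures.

Trapezoidal AUC_0→7.25 (rectal suppository):
  [0→0.5]: (0.00+11.87)/2 × 0.5 = 2.9675
  [0.5→1]: (11.87+14.63)/2 × 0.5 = 6.625
  [1→1.25]: (14.63+14.59)/2 × 0.25 = 3.6525
  [1.25→7.25]: (14.59+2.06)/2 × 6 = 49.95
  Sum = 63.195 µg/mL·hr
F = (AUC_ev/D_ev)/(AUC_iv/D_iv) = (63.195/225)/(300/150) = 0.280867/2 = 0.1404

F = 0.14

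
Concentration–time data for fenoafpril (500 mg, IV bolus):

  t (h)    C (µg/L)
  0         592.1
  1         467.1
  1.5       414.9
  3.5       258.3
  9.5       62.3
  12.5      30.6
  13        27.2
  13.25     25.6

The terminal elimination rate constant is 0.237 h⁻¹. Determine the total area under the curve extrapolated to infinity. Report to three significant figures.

AUC = 2650 µg/L·h

Trapezoidal AUC_0→13.25:
  [0→1]: (592.1+467.1)/2 × 1 = 529.6
  [1→1.5]: (467.1+414.9)/2 × 0.5 = 220.5
  [1.5→3.5]: (414.9+258.3)/2 × 2 = 673.2
  [3.5→9.5]: (258.3+62.3)/2 × 6 = 961.8
  [9.5→12.5]: (62.3+30.6)/2 × 3 = 139.35
  [12.5→13]: (30.6+27.2)/2 × 0.5 = 14.45
  [13→13.25]: (27.2+25.6)/2 × 0.25 = 6.6
  Sum = 2545.5 µg/L·h
Extrapolated tail: C_last / k_e = 25.6 / 0.237 = 108.017
AUC_0→∞ = 2545.5 + 108.017 = 2653.517 µg/L·h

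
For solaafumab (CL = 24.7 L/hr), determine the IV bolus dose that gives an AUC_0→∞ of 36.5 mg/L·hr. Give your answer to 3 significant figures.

Dose = 902 mg

Dose_iv = CL × AUC_0→∞
     = 24.7 × 36.5 = 901.55 mg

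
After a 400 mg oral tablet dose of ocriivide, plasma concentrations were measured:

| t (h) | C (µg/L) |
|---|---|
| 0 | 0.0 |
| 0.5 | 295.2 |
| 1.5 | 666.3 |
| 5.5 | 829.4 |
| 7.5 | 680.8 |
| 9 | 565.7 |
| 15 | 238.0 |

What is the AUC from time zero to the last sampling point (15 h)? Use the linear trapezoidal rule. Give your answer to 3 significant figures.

Trapezoidal AUC_0→15:
  [0→0.5]: (0.0+295.2)/2 × 0.5 = 73.8
  [0.5→1.5]: (295.2+666.3)/2 × 1 = 480.75
  [1.5→5.5]: (666.3+829.4)/2 × 4 = 2991.4
  [5.5→7.5]: (829.4+680.8)/2 × 2 = 1510.2
  [7.5→9]: (680.8+565.7)/2 × 1.5 = 934.875
  [9→15]: (565.7+238.0)/2 × 6 = 2411.1
  Sum = 8402.125 µg/L·h

AUC = 8400 µg/L·h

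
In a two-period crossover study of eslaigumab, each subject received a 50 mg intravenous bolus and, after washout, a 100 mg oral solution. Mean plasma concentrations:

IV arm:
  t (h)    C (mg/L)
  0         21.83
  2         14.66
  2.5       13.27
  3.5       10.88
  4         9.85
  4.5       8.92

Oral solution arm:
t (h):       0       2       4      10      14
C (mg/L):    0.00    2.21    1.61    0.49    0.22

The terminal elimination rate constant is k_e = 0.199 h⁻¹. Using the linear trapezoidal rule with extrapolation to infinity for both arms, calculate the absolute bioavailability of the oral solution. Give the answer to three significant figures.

Trapezoidal AUC_0→4.5 (IV):
  [0→2]: (21.83+14.66)/2 × 2 = 36.49
  [2→2.5]: (14.66+13.27)/2 × 0.5 = 6.9825
  [2.5→3.5]: (13.27+10.88)/2 × 1 = 12.075
  [3.5→4]: (10.88+9.85)/2 × 0.5 = 5.1825
  [4→4.5]: (9.85+8.92)/2 × 0.5 = 4.6925
  Sum = 65.4225 mg/L·h
IV tail: 8.92/0.199 = 44.824; AUC_iv,0→∞ = 65.4225 + 44.824 = 110.2465 mg/L·h
Trapezoidal AUC_0→14 (oral solution):
  [0→2]: (0.00+2.21)/2 × 2 = 2.21
  [2→4]: (2.21+1.61)/2 × 2 = 3.82
  [4→10]: (1.61+0.49)/2 × 6 = 6.3
  [10→14]: (0.49+0.22)/2 × 4 = 1.42
  Sum = 13.75 mg/L·h
oral solution tail: 0.22/0.199 = 1.106; AUC_ev,0→∞ = 13.75 + 1.106 = 14.856 mg/L·h
F = (AUC_ev/D_ev)/(AUC_iv/D_iv) = (14.856/100)/(110.2465/50) = 0.14856/2.20493 = 0.0674

F = 0.0674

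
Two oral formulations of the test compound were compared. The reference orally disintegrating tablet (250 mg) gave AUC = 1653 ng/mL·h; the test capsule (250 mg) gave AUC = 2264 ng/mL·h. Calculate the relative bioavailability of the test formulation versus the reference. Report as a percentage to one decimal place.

F_rel = 137.0%

F_rel = (AUC_test/D_test) / (AUC_ref/D_ref)
      = (2264/250) / (1653/250)
      = 9.056 / 6.612 = 1.3696 = 136.96%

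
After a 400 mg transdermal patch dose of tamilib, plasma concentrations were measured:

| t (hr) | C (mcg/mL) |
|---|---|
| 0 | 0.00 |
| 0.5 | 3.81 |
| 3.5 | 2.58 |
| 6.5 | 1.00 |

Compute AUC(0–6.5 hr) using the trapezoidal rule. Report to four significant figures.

AUC = 15.91 mcg/mL·hr

Trapezoidal AUC_0→6.5:
  [0→0.5]: (0.00+3.81)/2 × 0.5 = 0.9525
  [0.5→3.5]: (3.81+2.58)/2 × 3 = 9.585
  [3.5→6.5]: (2.58+1.00)/2 × 3 = 5.37
  Sum = 15.9075 mcg/mL·hr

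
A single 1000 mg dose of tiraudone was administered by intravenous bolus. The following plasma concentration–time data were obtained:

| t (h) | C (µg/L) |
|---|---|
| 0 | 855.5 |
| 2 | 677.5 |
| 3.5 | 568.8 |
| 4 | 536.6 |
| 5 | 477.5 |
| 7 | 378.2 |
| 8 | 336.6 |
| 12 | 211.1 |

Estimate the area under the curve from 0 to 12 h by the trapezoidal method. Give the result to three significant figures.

Trapezoidal AUC_0→12:
  [0→2]: (855.5+677.5)/2 × 2 = 1533.0
  [2→3.5]: (677.5+568.8)/2 × 1.5 = 934.725
  [3.5→4]: (568.8+536.6)/2 × 0.5 = 276.35
  [4→5]: (536.6+477.5)/2 × 1 = 507.05
  [5→7]: (477.5+378.2)/2 × 2 = 855.7
  [7→8]: (378.2+336.6)/2 × 1 = 357.4
  [8→12]: (336.6+211.1)/2 × 4 = 1095.4
  Sum = 5559.625 µg/L·h

AUC = 5560 µg/L·h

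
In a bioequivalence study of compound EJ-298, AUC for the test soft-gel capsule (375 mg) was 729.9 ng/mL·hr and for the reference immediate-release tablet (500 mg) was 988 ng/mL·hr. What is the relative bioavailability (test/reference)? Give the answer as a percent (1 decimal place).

F_rel = 98.5%

F_rel = (AUC_test/D_test) / (AUC_ref/D_ref)
      = (729.9/375) / (988/500)
      = 1.9464 / 1.976 = 0.9850 = 98.50%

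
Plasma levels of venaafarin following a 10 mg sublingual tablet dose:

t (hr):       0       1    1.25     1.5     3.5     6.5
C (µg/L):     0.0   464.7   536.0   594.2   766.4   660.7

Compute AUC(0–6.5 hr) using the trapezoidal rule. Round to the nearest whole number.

Trapezoidal AUC_0→6.5:
  [0→1]: (0.0+464.7)/2 × 1 = 232.35
  [1→1.25]: (464.7+536.0)/2 × 0.25 = 125.0875
  [1.25→1.5]: (536.0+594.2)/2 × 0.25 = 141.275
  [1.5→3.5]: (594.2+766.4)/2 × 2 = 1360.6
  [3.5→6.5]: (766.4+660.7)/2 × 3 = 2140.65
  Sum = 3999.9625 µg/L·hr

AUC = 4000 µg/L·hr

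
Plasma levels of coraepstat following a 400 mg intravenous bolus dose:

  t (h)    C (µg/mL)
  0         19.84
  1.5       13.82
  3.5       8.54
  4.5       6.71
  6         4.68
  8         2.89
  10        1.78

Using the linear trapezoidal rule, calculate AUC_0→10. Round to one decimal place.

AUC = 76.0 µg/mL·h

Trapezoidal AUC_0→10:
  [0→1.5]: (19.84+13.82)/2 × 1.5 = 25.245
  [1.5→3.5]: (13.82+8.54)/2 × 2 = 22.36
  [3.5→4.5]: (8.54+6.71)/2 × 1 = 7.625
  [4.5→6]: (6.71+4.68)/2 × 1.5 = 8.5425
  [6→8]: (4.68+2.89)/2 × 2 = 7.57
  [8→10]: (2.89+1.78)/2 × 2 = 4.67
  Sum = 76.0125 µg/mL·h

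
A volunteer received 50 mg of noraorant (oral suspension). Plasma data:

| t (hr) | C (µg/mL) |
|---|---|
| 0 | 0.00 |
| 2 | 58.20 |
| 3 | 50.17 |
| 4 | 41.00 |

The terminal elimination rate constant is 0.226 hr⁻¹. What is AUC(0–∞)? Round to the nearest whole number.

AUC = 339 µg/mL·hr

Trapezoidal AUC_0→4:
  [0→2]: (0.00+58.20)/2 × 2 = 58.2
  [2→3]: (58.20+50.17)/2 × 1 = 54.185
  [3→4]: (50.17+41.00)/2 × 1 = 45.585
  Sum = 157.97 µg/mL·hr
Extrapolated tail: C_last / k_e = 41.00 / 0.226 = 181.416
AUC_0→∞ = 157.97 + 181.416 = 339.386 µg/mL·hr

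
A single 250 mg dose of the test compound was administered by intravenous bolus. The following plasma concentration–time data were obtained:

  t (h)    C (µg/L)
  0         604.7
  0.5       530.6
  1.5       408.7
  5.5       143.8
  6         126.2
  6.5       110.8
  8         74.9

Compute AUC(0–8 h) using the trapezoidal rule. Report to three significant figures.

Trapezoidal AUC_0→8:
  [0→0.5]: (604.7+530.6)/2 × 0.5 = 283.825
  [0.5→1.5]: (530.6+408.7)/2 × 1 = 469.65
  [1.5→5.5]: (408.7+143.8)/2 × 4 = 1105.0
  [5.5→6]: (143.8+126.2)/2 × 0.5 = 67.5
  [6→6.5]: (126.2+110.8)/2 × 0.5 = 59.25
  [6.5→8]: (110.8+74.9)/2 × 1.5 = 139.275
  Sum = 2124.5 µg/L·h

AUC = 2120 µg/L·h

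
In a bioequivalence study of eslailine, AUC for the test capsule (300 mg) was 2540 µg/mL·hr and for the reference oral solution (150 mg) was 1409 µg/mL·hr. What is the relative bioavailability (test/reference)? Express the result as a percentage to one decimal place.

F_rel = (AUC_test/D_test) / (AUC_ref/D_ref)
      = (2540/300) / (1409/150)
      = 8.46667 / 9.39333 = 0.9013 = 90.13%

F_rel = 90.1%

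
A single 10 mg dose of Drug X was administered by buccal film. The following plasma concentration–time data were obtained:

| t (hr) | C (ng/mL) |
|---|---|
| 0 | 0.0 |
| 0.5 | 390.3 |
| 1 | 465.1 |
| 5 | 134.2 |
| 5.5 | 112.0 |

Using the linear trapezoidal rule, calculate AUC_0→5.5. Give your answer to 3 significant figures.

AUC = 1570 ng/mL·hr

Trapezoidal AUC_0→5.5:
  [0→0.5]: (0.0+390.3)/2 × 0.5 = 97.575
  [0.5→1]: (390.3+465.1)/2 × 0.5 = 213.85
  [1→5]: (465.1+134.2)/2 × 4 = 1198.6
  [5→5.5]: (134.2+112.0)/2 × 0.5 = 61.55
  Sum = 1571.575 ng/mL·hr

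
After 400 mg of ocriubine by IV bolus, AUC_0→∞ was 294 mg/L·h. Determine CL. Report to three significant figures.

CL = Dose_iv / AUC_0→∞
   = 400 / 294 = 1.36054 L/h

CL = 1.36 L/h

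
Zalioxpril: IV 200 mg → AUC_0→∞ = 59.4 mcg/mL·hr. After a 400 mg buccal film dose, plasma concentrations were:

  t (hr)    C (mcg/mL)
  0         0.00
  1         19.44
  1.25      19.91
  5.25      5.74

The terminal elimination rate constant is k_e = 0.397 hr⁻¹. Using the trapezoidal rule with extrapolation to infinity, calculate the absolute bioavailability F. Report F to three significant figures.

Trapezoidal AUC_0→5.25 (buccal film):
  [0→1]: (0.00+19.44)/2 × 1 = 9.72
  [1→1.25]: (19.44+19.91)/2 × 0.25 = 4.91875
  [1.25→5.25]: (19.91+5.74)/2 × 4 = 51.3
  Sum = 65.93875 mcg/mL·hr
Tail: C_last/k_e = 5.74/0.397 = 14.458
AUC_0→∞ (buccal film) = 65.93875 + 14.458 = 80.39675 mcg/mL·hr
F = (AUC_ev/D_ev)/(AUC_iv/D_iv) = (80.39675/400)/(59.4/200) = 0.200992/0.297 = 0.6767

F = 0.677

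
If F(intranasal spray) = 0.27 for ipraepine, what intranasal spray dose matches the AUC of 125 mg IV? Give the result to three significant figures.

D_intranasal = 463 mg

For equal systemic exposure: F × D_ev = D_iv
D_ev = D_iv / F = 125 / 0.27 = 462.963 mg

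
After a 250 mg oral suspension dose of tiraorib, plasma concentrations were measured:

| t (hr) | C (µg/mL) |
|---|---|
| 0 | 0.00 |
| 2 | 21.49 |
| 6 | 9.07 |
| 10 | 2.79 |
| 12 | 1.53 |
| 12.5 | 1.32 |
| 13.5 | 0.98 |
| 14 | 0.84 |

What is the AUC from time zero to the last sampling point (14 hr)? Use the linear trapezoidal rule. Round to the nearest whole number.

Trapezoidal AUC_0→14:
  [0→2]: (0.00+21.49)/2 × 2 = 21.49
  [2→6]: (21.49+9.07)/2 × 4 = 61.12
  [6→10]: (9.07+2.79)/2 × 4 = 23.72
  [10→12]: (2.79+1.53)/2 × 2 = 4.32
  [12→12.5]: (1.53+1.32)/2 × 0.5 = 0.7125
  [12.5→13.5]: (1.32+0.98)/2 × 1 = 1.15
  [13.5→14]: (0.98+0.84)/2 × 0.5 = 0.455
  Sum = 112.9675 µg/mL·hr

AUC = 113 µg/mL·hr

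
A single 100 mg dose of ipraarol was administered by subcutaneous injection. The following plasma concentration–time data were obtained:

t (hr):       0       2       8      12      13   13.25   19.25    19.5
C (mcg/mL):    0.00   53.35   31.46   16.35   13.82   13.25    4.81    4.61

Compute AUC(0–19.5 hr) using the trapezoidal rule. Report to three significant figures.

AUC = 477 mcg/mL·hr

Trapezoidal AUC_0→19.5:
  [0→2]: (0.00+53.35)/2 × 2 = 53.35
  [2→8]: (53.35+31.46)/2 × 6 = 254.43
  [8→12]: (31.46+16.35)/2 × 4 = 95.62
  [12→13]: (16.35+13.82)/2 × 1 = 15.085
  [13→13.25]: (13.82+13.25)/2 × 0.25 = 3.38375
  [13.25→19.25]: (13.25+4.81)/2 × 6 = 54.18
  [19.25→19.5]: (4.81+4.61)/2 × 0.25 = 1.1775
  Sum = 477.22625 mcg/mL·hr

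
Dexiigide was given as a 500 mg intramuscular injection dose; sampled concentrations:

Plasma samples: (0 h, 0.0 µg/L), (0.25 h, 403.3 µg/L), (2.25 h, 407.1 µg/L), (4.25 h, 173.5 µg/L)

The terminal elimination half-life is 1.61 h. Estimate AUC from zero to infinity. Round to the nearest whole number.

Trapezoidal AUC_0→4.25:
  [0→0.25]: (0.0+403.3)/2 × 0.25 = 50.4125
  [0.25→2.25]: (403.3+407.1)/2 × 2 = 810.4
  [2.25→4.25]: (407.1+173.5)/2 × 2 = 580.6
  Sum = 1441.4125 µg/L·h
k_e = ln2 / t½ = 0.693147 / 1.61 = 0.4305 h^-1
Extrapolated tail: C_last / k_e = 173.5 / 0.4305 = 403.020
AUC_0→∞ = 1441.4125 + 403.020 = 1844.4325 µg/L·h

AUC = 1844 µg/L·h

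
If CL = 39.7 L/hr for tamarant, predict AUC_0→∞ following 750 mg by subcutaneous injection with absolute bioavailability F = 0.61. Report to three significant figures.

AUC_0→∞ = F × Dose / CL
        = 0.61 × 750 / 39.7 = 11.5239 mg/L·hr

AUC = 11.5 mg/L·hr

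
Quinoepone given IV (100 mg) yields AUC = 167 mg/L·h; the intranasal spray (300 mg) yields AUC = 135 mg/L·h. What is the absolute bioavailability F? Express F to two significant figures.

F = 0.27

F = (AUC_ev / D_ev) / (AUC_iv / D_iv)
  = (135/300) / (167/100)
  = 0.45 / 1.67 = 0.2695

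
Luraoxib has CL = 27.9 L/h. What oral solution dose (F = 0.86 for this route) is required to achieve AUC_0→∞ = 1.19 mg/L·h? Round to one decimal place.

Dose = CL × AUC_0→∞ / F
     = 27.9 × 1.19 / 0.86 = 38.6058 mg

Dose = 38.6 mg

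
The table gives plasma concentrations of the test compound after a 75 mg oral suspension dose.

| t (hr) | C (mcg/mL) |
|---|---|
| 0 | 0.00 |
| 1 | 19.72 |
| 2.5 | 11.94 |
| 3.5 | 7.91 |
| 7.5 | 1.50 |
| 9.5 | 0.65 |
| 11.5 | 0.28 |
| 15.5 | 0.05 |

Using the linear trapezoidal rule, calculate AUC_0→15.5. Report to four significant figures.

AUC = 66.09 mcg/mL·hr

Trapezoidal AUC_0→15.5:
  [0→1]: (0.00+19.72)/2 × 1 = 9.86
  [1→2.5]: (19.72+11.94)/2 × 1.5 = 23.745
  [2.5→3.5]: (11.94+7.91)/2 × 1 = 9.925
  [3.5→7.5]: (7.91+1.50)/2 × 4 = 18.82
  [7.5→9.5]: (1.50+0.65)/2 × 2 = 2.15
  [9.5→11.5]: (0.65+0.28)/2 × 2 = 0.93
  [11.5→15.5]: (0.28+0.05)/2 × 4 = 0.66
  Sum = 66.09 mcg/mL·hr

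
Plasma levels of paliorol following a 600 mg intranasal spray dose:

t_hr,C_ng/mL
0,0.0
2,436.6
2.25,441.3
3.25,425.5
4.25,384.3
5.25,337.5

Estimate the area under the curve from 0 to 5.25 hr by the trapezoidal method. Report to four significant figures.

AUC = 1746 ng/mL·hr

Trapezoidal AUC_0→5.25:
  [0→2]: (0.0+436.6)/2 × 2 = 436.6
  [2→2.25]: (436.6+441.3)/2 × 0.25 = 109.7375
  [2.25→3.25]: (441.3+425.5)/2 × 1 = 433.4
  [3.25→4.25]: (425.5+384.3)/2 × 1 = 404.9
  [4.25→5.25]: (384.3+337.5)/2 × 1 = 360.9
  Sum = 1745.5375 ng/mL·hr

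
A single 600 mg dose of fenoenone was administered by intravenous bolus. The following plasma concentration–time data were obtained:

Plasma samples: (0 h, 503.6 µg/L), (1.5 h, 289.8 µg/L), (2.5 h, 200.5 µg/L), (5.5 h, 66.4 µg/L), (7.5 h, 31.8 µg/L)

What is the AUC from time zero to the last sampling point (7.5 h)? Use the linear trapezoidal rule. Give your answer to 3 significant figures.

AUC = 1340 µg/L·h

Trapezoidal AUC_0→7.5:
  [0→1.5]: (503.6+289.8)/2 × 1.5 = 595.05
  [1.5→2.5]: (289.8+200.5)/2 × 1 = 245.15
  [2.5→5.5]: (200.5+66.4)/2 × 3 = 400.35
  [5.5→7.5]: (66.4+31.8)/2 × 2 = 98.2
  Sum = 1338.75 µg/L·h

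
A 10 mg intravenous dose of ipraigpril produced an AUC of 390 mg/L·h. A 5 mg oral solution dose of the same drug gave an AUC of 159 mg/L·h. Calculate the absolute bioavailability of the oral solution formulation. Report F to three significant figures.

F = (AUC_ev / D_ev) / (AUC_iv / D_iv)
  = (159/5) / (390/10)
  = 31.8 / 39 = 0.8154

F = 0.815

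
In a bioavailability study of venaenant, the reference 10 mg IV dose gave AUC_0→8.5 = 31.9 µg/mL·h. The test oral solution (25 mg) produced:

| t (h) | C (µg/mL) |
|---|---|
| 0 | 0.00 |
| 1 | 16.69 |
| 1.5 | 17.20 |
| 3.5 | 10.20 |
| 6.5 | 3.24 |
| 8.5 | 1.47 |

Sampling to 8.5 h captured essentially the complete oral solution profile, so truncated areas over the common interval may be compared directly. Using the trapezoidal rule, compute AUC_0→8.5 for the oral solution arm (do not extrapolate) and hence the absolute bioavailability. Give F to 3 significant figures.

Trapezoidal AUC_0→8.5 (oral solution):
  [0→1]: (0.00+16.69)/2 × 1 = 8.345
  [1→1.5]: (16.69+17.20)/2 × 0.5 = 8.4725
  [1.5→3.5]: (17.20+10.20)/2 × 2 = 27.4
  [3.5→6.5]: (10.20+3.24)/2 × 3 = 20.16
  [6.5→8.5]: (3.24+1.47)/2 × 2 = 4.71
  Sum = 69.0875 µg/mL·h
F = (AUC_ev/D_ev)/(AUC_iv/D_iv) = (69.0875/25)/(31.9/10) = 2.7635/3.19 = 0.8663

F = 0.866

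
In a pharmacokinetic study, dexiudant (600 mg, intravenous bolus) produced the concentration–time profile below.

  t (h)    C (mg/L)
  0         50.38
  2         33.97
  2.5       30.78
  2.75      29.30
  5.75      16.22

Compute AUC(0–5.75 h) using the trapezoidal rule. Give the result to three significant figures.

Trapezoidal AUC_0→5.75:
  [0→2]: (50.38+33.97)/2 × 2 = 84.35
  [2→2.5]: (33.97+30.78)/2 × 0.5 = 16.1875
  [2.5→2.75]: (30.78+29.30)/2 × 0.25 = 7.51
  [2.75→5.75]: (29.30+16.22)/2 × 3 = 68.28
  Sum = 176.3275 mg/L·h

AUC = 176 mg/L·h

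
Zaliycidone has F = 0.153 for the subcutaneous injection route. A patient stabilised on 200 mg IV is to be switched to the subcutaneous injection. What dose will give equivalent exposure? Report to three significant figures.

D_subcutaneous = 1310 mg

For equal systemic exposure: F × D_ev = D_iv
D_ev = D_iv / F = 200 / 0.153 = 1307.19 mg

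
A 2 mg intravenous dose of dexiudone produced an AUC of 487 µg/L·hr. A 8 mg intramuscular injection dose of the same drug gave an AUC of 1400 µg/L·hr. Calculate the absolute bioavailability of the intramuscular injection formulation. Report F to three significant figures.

F = 0.719

F = (AUC_ev / D_ev) / (AUC_iv / D_iv)
  = (1400/8) / (487/2)
  = 175 / 243.5 = 0.7187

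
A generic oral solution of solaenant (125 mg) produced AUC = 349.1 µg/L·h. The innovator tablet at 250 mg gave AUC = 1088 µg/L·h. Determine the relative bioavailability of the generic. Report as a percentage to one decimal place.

F_rel = (AUC_test/D_test) / (AUC_ref/D_ref)
      = (349.1/125) / (1088/250)
      = 2.7928 / 4.352 = 0.6417 = 64.17%

F_rel = 64.2%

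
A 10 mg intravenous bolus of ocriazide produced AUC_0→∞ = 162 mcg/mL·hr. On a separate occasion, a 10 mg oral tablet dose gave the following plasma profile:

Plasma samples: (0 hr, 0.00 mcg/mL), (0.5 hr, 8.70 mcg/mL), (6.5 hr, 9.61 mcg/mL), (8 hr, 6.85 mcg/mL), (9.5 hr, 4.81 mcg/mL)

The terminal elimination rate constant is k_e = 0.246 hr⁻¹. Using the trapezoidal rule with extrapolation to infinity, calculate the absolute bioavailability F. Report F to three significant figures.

Trapezoidal AUC_0→9.5 (oral tablet):
  [0→0.5]: (0.00+8.70)/2 × 0.5 = 2.175
  [0.5→6.5]: (8.70+9.61)/2 × 6 = 54.93
  [6.5→8]: (9.61+6.85)/2 × 1.5 = 12.345
  [8→9.5]: (6.85+4.81)/2 × 1.5 = 8.745
  Sum = 78.195 mcg/mL·hr
Tail: C_last/k_e = 4.81/0.246 = 19.553
AUC_0→∞ (oral tablet) = 78.195 + 19.553 = 97.748 mcg/mL·hr
F = (AUC_ev/D_ev)/(AUC_iv/D_iv) = (97.748/10)/(162/10) = 9.7748/16.2 = 0.6034

F = 0.603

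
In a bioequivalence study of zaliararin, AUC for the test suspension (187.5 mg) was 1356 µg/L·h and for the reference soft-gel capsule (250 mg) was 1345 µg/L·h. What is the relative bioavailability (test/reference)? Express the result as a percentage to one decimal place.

F_rel = 134.4%

F_rel = (AUC_test/D_test) / (AUC_ref/D_ref)
      = (1356/187.5) / (1345/250)
      = 7.232 / 5.38 = 1.3442 = 134.42%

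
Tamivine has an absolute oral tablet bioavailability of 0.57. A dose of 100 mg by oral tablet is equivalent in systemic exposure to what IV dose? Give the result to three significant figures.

D_iv = 57.0 mg

Systemic exposure from an extravascular dose = F × D_ev, so the equivalent IV dose is F × D_ev.
D_iv = F × D_ev = 0.57 × 100 = 57 mg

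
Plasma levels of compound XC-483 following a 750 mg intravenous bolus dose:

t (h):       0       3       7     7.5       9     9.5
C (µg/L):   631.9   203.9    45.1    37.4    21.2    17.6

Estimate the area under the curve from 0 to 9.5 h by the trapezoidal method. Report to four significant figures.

AUC = 1826 µg/L·h

Trapezoidal AUC_0→9.5:
  [0→3]: (631.9+203.9)/2 × 3 = 1253.7
  [3→7]: (203.9+45.1)/2 × 4 = 498.0
  [7→7.5]: (45.1+37.4)/2 × 0.5 = 20.625
  [7.5→9]: (37.4+21.2)/2 × 1.5 = 43.95
  [9→9.5]: (21.2+17.6)/2 × 0.5 = 9.7
  Sum = 1825.975 µg/L·h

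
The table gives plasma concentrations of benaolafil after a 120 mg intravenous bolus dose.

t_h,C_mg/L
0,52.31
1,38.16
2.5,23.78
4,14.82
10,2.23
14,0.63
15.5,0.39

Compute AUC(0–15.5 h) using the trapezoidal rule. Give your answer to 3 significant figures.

AUC = 178 mg/L·h

Trapezoidal AUC_0→15.5:
  [0→1]: (52.31+38.16)/2 × 1 = 45.235
  [1→2.5]: (38.16+23.78)/2 × 1.5 = 46.455
  [2.5→4]: (23.78+14.82)/2 × 1.5 = 28.95
  [4→10]: (14.82+2.23)/2 × 6 = 51.15
  [10→14]: (2.23+0.63)/2 × 4 = 5.72
  [14→15.5]: (0.63+0.39)/2 × 1.5 = 0.765
  Sum = 178.275 mg/L·h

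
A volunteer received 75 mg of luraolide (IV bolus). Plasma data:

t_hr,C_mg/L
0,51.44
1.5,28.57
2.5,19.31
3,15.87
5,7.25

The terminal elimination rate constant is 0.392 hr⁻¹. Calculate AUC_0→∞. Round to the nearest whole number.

Trapezoidal AUC_0→5:
  [0→1.5]: (51.44+28.57)/2 × 1.5 = 60.0075
  [1.5→2.5]: (28.57+19.31)/2 × 1 = 23.94
  [2.5→3]: (19.31+15.87)/2 × 0.5 = 8.795
  [3→5]: (15.87+7.25)/2 × 2 = 23.12
  Sum = 115.8625 mg/L·hr
Extrapolated tail: C_last / k_e = 7.25 / 0.392 = 18.495
AUC_0→∞ = 115.8625 + 18.495 = 134.3575 mg/L·hr

AUC = 134 mg/L·hr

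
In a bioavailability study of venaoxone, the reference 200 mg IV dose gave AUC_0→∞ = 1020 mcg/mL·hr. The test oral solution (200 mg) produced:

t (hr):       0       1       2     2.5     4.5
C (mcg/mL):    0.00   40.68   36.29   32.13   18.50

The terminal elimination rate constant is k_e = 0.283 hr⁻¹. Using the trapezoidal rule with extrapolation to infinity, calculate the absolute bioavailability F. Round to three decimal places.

F = 0.188

Trapezoidal AUC_0→4.5 (oral solution):
  [0→1]: (0.00+40.68)/2 × 1 = 20.34
  [1→2]: (40.68+36.29)/2 × 1 = 38.485
  [2→2.5]: (36.29+32.13)/2 × 0.5 = 17.105
  [2.5→4.5]: (32.13+18.50)/2 × 2 = 50.63
  Sum = 126.56 mcg/mL·hr
Tail: C_last/k_e = 18.50/0.283 = 65.371
AUC_0→∞ (oral solution) = 126.56 + 65.371 = 191.931 mcg/mL·hr
F = (AUC_ev/D_ev)/(AUC_iv/D_iv) = (191.931/200)/(1020/200) = 0.959655/5.1 = 0.1882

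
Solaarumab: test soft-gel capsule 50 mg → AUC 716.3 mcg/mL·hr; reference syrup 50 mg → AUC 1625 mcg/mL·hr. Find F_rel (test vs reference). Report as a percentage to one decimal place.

F_rel = 44.1%

F_rel = (AUC_test/D_test) / (AUC_ref/D_ref)
      = (716.3/50) / (1625/50)
      = 14.326 / 32.5 = 0.4408 = 44.08%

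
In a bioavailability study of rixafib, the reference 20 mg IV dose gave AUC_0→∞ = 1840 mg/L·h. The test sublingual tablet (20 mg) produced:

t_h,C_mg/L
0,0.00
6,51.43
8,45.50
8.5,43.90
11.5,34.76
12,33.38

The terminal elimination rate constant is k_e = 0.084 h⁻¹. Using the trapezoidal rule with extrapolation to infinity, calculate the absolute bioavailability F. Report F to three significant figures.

Trapezoidal AUC_0→12 (sublingual tablet):
  [0→6]: (0.00+51.43)/2 × 6 = 154.29
  [6→8]: (51.43+45.50)/2 × 2 = 96.93
  [8→8.5]: (45.50+43.90)/2 × 0.5 = 22.35
  [8.5→11.5]: (43.90+34.76)/2 × 3 = 117.99
  [11.5→12]: (34.76+33.38)/2 × 0.5 = 17.035
  Sum = 408.595 mg/L·h
Tail: C_last/k_e = 33.38/0.084 = 397.381
AUC_0→∞ (sublingual tablet) = 408.595 + 397.381 = 805.976 mg/L·h
F = (AUC_ev/D_ev)/(AUC_iv/D_iv) = (805.976/20)/(1840/20) = 40.2988/92 = 0.4380

F = 0.438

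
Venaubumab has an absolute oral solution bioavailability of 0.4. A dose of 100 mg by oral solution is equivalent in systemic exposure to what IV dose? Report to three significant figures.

Systemic exposure from an extravascular dose = F × D_ev, so the equivalent IV dose is F × D_ev.
D_iv = F × D_ev = 0.4 × 100 = 40 mg

D_iv = 40.0 mg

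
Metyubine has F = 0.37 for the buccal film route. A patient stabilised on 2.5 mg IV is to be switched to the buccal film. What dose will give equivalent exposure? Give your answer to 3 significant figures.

For equal systemic exposure: F × D_ev = D_iv
D_ev = D_iv / F = 2.5 / 0.37 = 6.75676 mg

D_buccal = 6.76 mg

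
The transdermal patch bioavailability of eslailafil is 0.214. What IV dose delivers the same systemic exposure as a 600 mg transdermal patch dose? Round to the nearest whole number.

Systemic exposure from an extravascular dose = F × D_ev, so the equivalent IV dose is F × D_ev.
D_iv = F × D_ev = 0.214 × 600 = 128.4 mg

D_iv = 128 mg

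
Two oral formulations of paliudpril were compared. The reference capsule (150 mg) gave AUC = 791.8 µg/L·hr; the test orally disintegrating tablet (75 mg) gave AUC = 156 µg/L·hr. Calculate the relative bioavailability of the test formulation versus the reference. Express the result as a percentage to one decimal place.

F_rel = 39.4%

F_rel = (AUC_test/D_test) / (AUC_ref/D_ref)
      = (156/75) / (791.8/150)
      = 2.08 / 5.27867 = 0.3940 = 39.40%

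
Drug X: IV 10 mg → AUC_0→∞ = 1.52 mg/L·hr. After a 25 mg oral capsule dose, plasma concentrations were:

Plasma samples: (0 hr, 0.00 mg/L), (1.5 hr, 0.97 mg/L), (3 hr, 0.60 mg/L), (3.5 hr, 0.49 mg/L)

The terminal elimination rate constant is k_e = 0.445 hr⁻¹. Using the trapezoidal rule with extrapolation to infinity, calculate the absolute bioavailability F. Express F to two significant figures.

Trapezoidal AUC_0→3.5 (oral capsule):
  [0→1.5]: (0.00+0.97)/2 × 1.5 = 0.7275
  [1.5→3]: (0.97+0.60)/2 × 1.5 = 1.1775
  [3→3.5]: (0.60+0.49)/2 × 0.5 = 0.2725
  Sum = 2.1775 mg/L·hr
Tail: C_last/k_e = 0.49/0.445 = 1.101
AUC_0→∞ (oral capsule) = 2.1775 + 1.101 = 3.2785 mg/L·hr
F = (AUC_ev/D_ev)/(AUC_iv/D_iv) = (3.2785/25)/(1.52/10) = 0.13114/0.152 = 0.8628

F = 0.86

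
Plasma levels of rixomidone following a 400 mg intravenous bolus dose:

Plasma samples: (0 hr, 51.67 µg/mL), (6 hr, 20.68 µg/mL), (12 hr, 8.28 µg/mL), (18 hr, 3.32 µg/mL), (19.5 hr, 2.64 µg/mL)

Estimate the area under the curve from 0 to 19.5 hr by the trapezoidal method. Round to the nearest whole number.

AUC = 343 µg/mL·hr

Trapezoidal AUC_0→19.5:
  [0→6]: (51.67+20.68)/2 × 6 = 217.05
  [6→12]: (20.68+8.28)/2 × 6 = 86.88
  [12→18]: (8.28+3.32)/2 × 6 = 34.8
  [18→19.5]: (3.32+2.64)/2 × 1.5 = 4.47
  Sum = 343.2 µg/mL·hr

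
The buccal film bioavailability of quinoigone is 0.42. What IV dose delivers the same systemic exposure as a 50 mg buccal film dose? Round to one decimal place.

D_iv = 21.0 mg

Systemic exposure from an extravascular dose = F × D_ev, so the equivalent IV dose is F × D_ev.
D_iv = F × D_ev = 0.42 × 50 = 21 mg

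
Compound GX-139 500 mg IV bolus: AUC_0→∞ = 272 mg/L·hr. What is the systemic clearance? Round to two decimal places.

CL = Dose_iv / AUC_0→∞
   = 500 / 272 = 1.83824 L/hr

CL = 1.84 L/hr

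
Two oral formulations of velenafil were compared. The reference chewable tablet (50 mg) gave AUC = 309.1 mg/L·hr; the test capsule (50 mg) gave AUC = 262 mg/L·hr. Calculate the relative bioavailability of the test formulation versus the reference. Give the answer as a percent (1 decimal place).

F_rel = 84.8%

F_rel = (AUC_test/D_test) / (AUC_ref/D_ref)
      = (262/50) / (309.1/50)
      = 5.24 / 6.182 = 0.8476 = 84.76%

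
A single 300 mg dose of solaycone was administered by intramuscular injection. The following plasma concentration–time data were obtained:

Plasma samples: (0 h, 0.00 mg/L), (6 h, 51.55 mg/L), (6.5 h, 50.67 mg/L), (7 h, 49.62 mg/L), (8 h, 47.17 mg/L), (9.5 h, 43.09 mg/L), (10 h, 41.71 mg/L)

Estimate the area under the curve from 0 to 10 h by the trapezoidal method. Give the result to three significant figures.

AUC = 343 mg/L·h

Trapezoidal AUC_0→10:
  [0→6]: (0.00+51.55)/2 × 6 = 154.65
  [6→6.5]: (51.55+50.67)/2 × 0.5 = 25.555
  [6.5→7]: (50.67+49.62)/2 × 0.5 = 25.0725
  [7→8]: (49.62+47.17)/2 × 1 = 48.395
  [8→9.5]: (47.17+43.09)/2 × 1.5 = 67.695
  [9.5→10]: (43.09+41.71)/2 × 0.5 = 21.2
  Sum = 342.5675 mg/L·h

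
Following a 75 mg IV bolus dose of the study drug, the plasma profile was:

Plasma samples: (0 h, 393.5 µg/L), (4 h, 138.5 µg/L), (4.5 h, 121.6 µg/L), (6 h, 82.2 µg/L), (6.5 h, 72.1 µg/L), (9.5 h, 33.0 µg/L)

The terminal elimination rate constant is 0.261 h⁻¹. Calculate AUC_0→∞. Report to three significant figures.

Trapezoidal AUC_0→9.5:
  [0→4]: (393.5+138.5)/2 × 4 = 1064.0
  [4→4.5]: (138.5+121.6)/2 × 0.5 = 65.025
  [4.5→6]: (121.6+82.2)/2 × 1.5 = 152.85
  [6→6.5]: (82.2+72.1)/2 × 0.5 = 38.575
  [6.5→9.5]: (72.1+33.0)/2 × 3 = 157.65
  Sum = 1478.1 µg/L·h
Extrapolated tail: C_last / k_e = 33.0 / 0.261 = 126.437
AUC_0→∞ = 1478.1 + 126.437 = 1604.537 µg/L·h

AUC = 1600 µg/L·h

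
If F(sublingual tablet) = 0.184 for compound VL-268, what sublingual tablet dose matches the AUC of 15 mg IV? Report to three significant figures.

D_sublingual = 81.5 mg

For equal systemic exposure: F × D_ev = D_iv
D_ev = D_iv / F = 15 / 0.184 = 81.5217 mg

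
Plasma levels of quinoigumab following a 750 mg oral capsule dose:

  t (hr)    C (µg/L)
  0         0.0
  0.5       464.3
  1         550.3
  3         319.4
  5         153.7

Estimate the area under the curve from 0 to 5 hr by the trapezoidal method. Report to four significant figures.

Trapezoidal AUC_0→5:
  [0→0.5]: (0.0+464.3)/2 × 0.5 = 116.075
  [0.5→1]: (464.3+550.3)/2 × 0.5 = 253.65
  [1→3]: (550.3+319.4)/2 × 2 = 869.7
  [3→5]: (319.4+153.7)/2 × 2 = 473.1
  Sum = 1712.525 µg/L·hr

AUC = 1713 µg/L·hr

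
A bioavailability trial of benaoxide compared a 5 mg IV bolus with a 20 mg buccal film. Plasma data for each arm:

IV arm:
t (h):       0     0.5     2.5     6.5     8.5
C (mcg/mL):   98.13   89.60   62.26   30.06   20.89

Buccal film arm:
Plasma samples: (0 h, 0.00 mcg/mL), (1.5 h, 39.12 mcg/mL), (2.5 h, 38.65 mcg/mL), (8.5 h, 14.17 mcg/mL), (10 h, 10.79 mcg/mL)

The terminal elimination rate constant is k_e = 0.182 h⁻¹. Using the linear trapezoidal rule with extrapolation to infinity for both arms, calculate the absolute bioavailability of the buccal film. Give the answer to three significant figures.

F = 0.139

Trapezoidal AUC_0→8.5 (IV):
  [0→0.5]: (98.13+89.60)/2 × 0.5 = 46.9325
  [0.5→2.5]: (89.60+62.26)/2 × 2 = 151.86
  [2.5→6.5]: (62.26+30.06)/2 × 4 = 184.64
  [6.5→8.5]: (30.06+20.89)/2 × 2 = 50.95
  Sum = 434.3825 mcg/mL·h
IV tail: 20.89/0.182 = 114.780; AUC_iv,0→∞ = 434.3825 + 114.780 = 549.1625 mcg/mL·h
Trapezoidal AUC_0→10 (buccal film):
  [0→1.5]: (0.00+39.12)/2 × 1.5 = 29.34
  [1.5→2.5]: (39.12+38.65)/2 × 1 = 38.885
  [2.5→8.5]: (38.65+14.17)/2 × 6 = 158.46
  [8.5→10]: (14.17+10.79)/2 × 1.5 = 18.72
  Sum = 245.405 mcg/mL·h
buccal film tail: 10.79/0.182 = 59.286; AUC_ev,0→∞ = 245.405 + 59.286 = 304.691 mcg/mL·h
F = (AUC_ev/D_ev)/(AUC_iv/D_iv) = (304.691/20)/(549.1625/5) = 15.23455/109.8325 = 0.1387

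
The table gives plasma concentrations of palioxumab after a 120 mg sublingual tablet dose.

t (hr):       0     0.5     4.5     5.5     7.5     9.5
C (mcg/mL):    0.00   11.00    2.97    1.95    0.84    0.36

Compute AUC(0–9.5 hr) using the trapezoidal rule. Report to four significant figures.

AUC = 37.14 mcg/mL·hr

Trapezoidal AUC_0→9.5:
  [0→0.5]: (0.00+11.00)/2 × 0.5 = 2.75
  [0.5→4.5]: (11.00+2.97)/2 × 4 = 27.94
  [4.5→5.5]: (2.97+1.95)/2 × 1 = 2.46
  [5.5→7.5]: (1.95+0.84)/2 × 2 = 2.79
  [7.5→9.5]: (0.84+0.36)/2 × 2 = 1.2
  Sum = 37.14 mcg/mL·hr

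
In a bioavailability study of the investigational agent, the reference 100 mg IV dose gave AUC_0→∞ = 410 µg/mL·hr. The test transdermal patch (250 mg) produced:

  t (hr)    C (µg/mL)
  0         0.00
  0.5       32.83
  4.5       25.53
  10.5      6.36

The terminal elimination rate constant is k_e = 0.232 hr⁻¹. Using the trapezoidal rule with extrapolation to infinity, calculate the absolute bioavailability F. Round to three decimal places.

Trapezoidal AUC_0→10.5 (transdermal patch):
  [0→0.5]: (0.00+32.83)/2 × 0.5 = 8.2075
  [0.5→4.5]: (32.83+25.53)/2 × 4 = 116.72
  [4.5→10.5]: (25.53+6.36)/2 × 6 = 95.67
  Sum = 220.5975 µg/mL·hr
Tail: C_last/k_e = 6.36/0.232 = 27.414
AUC_0→∞ (transdermal patch) = 220.5975 + 27.414 = 248.0115 µg/mL·hr
F = (AUC_ev/D_ev)/(AUC_iv/D_iv) = (248.0115/250)/(410/100) = 0.992046/4.1 = 0.2420

F = 0.242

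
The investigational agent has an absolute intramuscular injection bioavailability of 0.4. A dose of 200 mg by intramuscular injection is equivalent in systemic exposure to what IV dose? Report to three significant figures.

D_iv = 80.0 mg

Systemic exposure from an extravascular dose = F × D_ev, so the equivalent IV dose is F × D_ev.
D_iv = F × D_ev = 0.4 × 200 = 80 mg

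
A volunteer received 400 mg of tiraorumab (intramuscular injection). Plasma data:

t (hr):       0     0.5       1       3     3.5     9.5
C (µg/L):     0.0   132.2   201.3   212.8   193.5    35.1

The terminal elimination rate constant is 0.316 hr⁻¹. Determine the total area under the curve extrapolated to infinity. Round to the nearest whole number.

AUC = 1429 µg/L·hr

Trapezoidal AUC_0→9.5:
  [0→0.5]: (0.0+132.2)/2 × 0.5 = 33.05
  [0.5→1]: (132.2+201.3)/2 × 0.5 = 83.375
  [1→3]: (201.3+212.8)/2 × 2 = 414.1
  [3→3.5]: (212.8+193.5)/2 × 0.5 = 101.575
  [3.5→9.5]: (193.5+35.1)/2 × 6 = 685.8
  Sum = 1317.9 µg/L·hr
Extrapolated tail: C_last / k_e = 35.1 / 0.316 = 111.076
AUC_0→∞ = 1317.9 + 111.076 = 1428.976 µg/L·hr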